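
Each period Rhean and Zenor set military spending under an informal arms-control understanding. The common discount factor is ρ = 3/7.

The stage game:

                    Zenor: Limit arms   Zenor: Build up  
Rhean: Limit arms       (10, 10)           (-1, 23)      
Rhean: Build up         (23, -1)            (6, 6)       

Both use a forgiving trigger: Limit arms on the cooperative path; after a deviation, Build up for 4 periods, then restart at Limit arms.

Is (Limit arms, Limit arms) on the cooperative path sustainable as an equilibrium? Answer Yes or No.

Comparing payoff streams over the 5 periods until play realigns: cooperate → 10(1+ρ+…+ρ^4); deviate → 23 + 6(ρ+…+ρ^4).
Cooperation is sustained iff (10−6)(ρ+…+ρ^4) ≥ 23−10.
ρ+…+ρ^4 = 3/7·(1−(3/7)^4)/(1−3/7) = 0.7247, and (23−10)/(10−6) = 3.2500.
0.7247 < 3.2500, so cooperation is not sustainable.

No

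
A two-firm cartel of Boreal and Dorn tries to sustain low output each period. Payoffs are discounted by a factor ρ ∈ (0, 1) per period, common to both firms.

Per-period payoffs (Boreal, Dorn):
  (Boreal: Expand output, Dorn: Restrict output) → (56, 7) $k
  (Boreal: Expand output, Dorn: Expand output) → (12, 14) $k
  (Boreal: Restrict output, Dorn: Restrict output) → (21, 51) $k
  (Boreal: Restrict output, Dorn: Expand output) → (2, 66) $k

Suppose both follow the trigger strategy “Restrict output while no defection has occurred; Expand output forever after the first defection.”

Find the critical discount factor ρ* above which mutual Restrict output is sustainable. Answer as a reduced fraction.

Boreal: cooperation gives 21 each period; deviation gives 56 once then 12 forever.
  21/(1−ρ) ≥ 56 + 12ρ/(1−ρ) ⇒ ρ ≥ 35/44.
Dorn: cooperation gives 51 each period; deviation gives 66 once then 14 forever.
  ρ ≥ 15/52.
Both must hold, so the binding constraint is Boreal's: ρ ≥ 35/44.

35/44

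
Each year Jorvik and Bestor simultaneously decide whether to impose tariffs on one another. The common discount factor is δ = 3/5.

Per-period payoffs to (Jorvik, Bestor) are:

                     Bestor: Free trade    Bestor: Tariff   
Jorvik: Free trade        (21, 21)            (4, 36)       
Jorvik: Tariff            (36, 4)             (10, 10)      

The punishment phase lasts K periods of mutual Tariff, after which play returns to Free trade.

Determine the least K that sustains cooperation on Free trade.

5

Need Σ_{k=1}^{K} δ^k ≥ (36−21)/(21−10) = 1.3636 at δ = 3/5.
At K = 4 the sum is 1.3056 < 1.3636; at K = 5 it is 1.3834 ≥ 1.3636.
So the minimum punishment length is K = 5.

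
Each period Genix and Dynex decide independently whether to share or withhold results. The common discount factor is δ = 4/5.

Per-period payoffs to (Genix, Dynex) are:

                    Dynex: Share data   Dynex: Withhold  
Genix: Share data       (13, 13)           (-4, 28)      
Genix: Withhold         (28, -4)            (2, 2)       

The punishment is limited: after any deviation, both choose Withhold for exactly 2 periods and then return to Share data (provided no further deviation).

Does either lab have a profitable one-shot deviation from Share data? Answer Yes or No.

IC: δ+…+δ^2 ≥ (28−13)/(13−2) = 15/11.
At δ = 4/5: partial sum = 1.4400 ≥ 1.3636. Cooperation sustainable.

No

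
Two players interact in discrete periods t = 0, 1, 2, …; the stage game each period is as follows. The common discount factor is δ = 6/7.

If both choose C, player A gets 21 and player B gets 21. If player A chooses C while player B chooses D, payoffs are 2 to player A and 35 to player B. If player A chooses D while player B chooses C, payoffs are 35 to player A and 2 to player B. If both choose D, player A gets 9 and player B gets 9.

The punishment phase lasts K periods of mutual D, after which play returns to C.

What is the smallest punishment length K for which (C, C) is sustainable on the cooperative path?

No profitable deviation requires (21−9)(δ+…+δ^K) ≥ 35−21, i.e. δ+…+δ^K ≥ 7/6 ≈ 1.1667.
With δ = 6/7, the partial sums are K=1: 0.8571, K=2: 1.5918.
K = 2 is the first length at which the sum reaches 1.1667.

2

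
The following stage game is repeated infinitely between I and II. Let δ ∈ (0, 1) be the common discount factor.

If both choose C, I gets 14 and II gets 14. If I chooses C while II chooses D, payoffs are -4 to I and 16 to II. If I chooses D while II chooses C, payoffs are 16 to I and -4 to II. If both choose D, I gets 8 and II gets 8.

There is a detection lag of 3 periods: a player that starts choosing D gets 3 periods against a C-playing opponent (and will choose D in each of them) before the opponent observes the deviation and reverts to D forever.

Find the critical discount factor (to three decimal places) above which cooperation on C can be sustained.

The best deviation is to choose D for all 3 undetected periods, earning 16 each, then 8 forever once detected.
Deviation value: 16(1−δ^3)/(1−δ) + 8δ^3/(1−δ); cooperation value: 14/(1−δ).
IC: 14 ≥ 16(1−δ^3) + 8δ^3 = 16 − 8δ^3.
So δ^3 ≥ 2/8 = 1/4, giving δ ≥ (1/4)^(1/3) ≈ 0.630.

0.630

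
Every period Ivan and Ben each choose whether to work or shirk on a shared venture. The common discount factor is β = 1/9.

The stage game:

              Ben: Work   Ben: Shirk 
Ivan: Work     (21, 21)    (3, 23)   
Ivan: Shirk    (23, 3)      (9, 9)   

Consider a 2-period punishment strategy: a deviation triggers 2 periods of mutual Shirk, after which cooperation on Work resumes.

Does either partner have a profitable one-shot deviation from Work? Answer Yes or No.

Comparing payoff streams over the 3 periods until play realigns: cooperate → 21(1+β+…+β^2); deviate → 23 + 9(β+…+β^2).
Cooperation is sustained iff (21−9)(β+…+β^2) ≥ 23−21.
β+…+β^2 = 1/9·(1−(1/9)^2)/(1−1/9) = 0.1235, and (23−21)/(21−9) = 0.1667.
0.1235 < 0.1667, so cooperation is not sustainable.

Yes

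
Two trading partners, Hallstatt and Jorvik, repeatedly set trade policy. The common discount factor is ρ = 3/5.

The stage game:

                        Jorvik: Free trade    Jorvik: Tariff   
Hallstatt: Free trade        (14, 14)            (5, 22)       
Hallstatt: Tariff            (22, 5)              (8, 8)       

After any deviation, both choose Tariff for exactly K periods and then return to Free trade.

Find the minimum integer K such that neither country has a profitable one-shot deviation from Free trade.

Need Σ_{k=1}^{K} ρ^k ≥ (22−14)/(14−8) = 1.3333 at ρ = 3/5.
At K = 4 the sum is 1.3056 < 1.3333; at K = 5 it is 1.3834 ≥ 1.3333.
So the minimum punishment length is K = 5.

5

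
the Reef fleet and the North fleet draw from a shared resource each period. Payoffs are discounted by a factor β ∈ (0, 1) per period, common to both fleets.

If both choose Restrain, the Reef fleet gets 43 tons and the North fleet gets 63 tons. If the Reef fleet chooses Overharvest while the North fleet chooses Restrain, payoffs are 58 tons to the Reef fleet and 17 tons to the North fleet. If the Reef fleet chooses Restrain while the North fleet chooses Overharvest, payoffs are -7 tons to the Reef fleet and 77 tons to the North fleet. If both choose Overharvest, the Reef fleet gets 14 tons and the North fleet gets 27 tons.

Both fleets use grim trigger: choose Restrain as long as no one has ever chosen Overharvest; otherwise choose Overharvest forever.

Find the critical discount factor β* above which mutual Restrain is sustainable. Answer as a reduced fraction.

15/44

For the Reef fleet: deviation gain 58−43 = 15, per-period punishment loss 43−14 = 29. IC gives β ≥ 15/44.
For the North fleet: gain 14, loss 36 per period, so β ≥ 14/50 = 7/25.
The tighter constraint is the Reef fleet's, so cooperation needs β ≥ 15/44.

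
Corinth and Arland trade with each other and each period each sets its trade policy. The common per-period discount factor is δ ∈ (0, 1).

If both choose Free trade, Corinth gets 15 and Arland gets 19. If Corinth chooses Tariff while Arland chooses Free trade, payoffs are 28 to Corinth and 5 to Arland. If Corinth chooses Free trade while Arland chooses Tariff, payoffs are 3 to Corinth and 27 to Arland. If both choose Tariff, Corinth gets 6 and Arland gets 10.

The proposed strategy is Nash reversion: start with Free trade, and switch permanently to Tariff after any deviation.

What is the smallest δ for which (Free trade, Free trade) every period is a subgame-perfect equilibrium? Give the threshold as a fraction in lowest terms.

Corinth: cooperation gives 15 each period; deviation gives 28 once then 6 forever.
  15/(1−δ) ≥ 28 + 6δ/(1−δ) ⇒ δ ≥ 13/22.
Arland: cooperation gives 19 each period; deviation gives 27 once then 10 forever.
  δ ≥ 8/17.
Both must hold, so the binding constraint is Corinth's: δ ≥ 13/22.

13/22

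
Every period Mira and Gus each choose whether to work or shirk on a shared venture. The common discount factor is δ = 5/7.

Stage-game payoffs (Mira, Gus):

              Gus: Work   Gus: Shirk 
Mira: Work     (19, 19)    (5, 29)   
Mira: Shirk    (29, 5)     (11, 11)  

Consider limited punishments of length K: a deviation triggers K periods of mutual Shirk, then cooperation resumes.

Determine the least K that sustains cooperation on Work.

3

No profitable deviation requires (19−11)(δ+…+δ^K) ≥ 29−19, i.e. δ+…+δ^K ≥ 5/4 ≈ 1.2500.
With δ = 5/7, the partial sums are K=1: 0.7143, K=2: 1.2245, K=3: 1.5889.
K = 3 is the first length at which the sum reaches 1.2500.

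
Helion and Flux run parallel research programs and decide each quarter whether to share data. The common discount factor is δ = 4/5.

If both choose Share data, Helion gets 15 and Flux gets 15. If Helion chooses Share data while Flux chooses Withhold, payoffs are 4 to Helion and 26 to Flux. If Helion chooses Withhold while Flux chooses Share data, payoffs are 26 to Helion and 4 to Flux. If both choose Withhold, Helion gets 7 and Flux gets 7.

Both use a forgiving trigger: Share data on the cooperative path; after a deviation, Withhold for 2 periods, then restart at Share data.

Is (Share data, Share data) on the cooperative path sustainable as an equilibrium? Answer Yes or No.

Yes

A one-shot deviation gives 26 now, then 7 for 2 periods, then back to 15.
Gain from deviating: (26−15) today; loss: (15−7) in each of the next 2 periods.
No-deviation condition: (15−7)(δ+…+δ^2) ≥ 26−15, i.e. δ+…+δ^2 ≥ 11/8.
At δ = 4/5: δ+…+δ^2 = 1.4400 ≥ 1.3750.
So cooperation is sustainable.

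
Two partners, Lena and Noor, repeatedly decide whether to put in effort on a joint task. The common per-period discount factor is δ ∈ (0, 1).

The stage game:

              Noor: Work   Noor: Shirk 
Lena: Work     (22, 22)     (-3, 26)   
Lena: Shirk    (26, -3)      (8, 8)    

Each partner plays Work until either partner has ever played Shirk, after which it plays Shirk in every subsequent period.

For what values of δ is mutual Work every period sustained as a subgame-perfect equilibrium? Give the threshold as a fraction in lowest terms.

2/9

One-period gain from deviating is 26 − 22 = 4. The loss is 22 − 8 = 14 in every subsequent period, with present value 14·δ/(1−δ).
Deviation is unprofitable when 14·δ/(1−δ) ≥ 4, i.e. δ/(1−δ) ≥ 2/7.
Equivalently δ ≥ 4/(4+14) = 2/9.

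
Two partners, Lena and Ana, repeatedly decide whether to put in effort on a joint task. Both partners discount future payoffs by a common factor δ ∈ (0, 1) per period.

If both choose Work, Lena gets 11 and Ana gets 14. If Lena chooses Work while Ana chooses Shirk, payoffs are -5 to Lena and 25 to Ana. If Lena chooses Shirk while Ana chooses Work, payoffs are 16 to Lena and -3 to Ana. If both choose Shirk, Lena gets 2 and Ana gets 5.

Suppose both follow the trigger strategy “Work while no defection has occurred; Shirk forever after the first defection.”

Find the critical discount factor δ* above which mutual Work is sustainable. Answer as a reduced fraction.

Lena: cooperation gives 11 each period; deviation gives 16 once then 2 forever.
  11/(1−δ) ≥ 16 + 2δ/(1−δ) ⇒ δ ≥ 5/14.
Ana: cooperation gives 14 each period; deviation gives 25 once then 5 forever.
  δ ≥ 11/20.
Both must hold, so the binding constraint is Ana's: δ ≥ 11/20.

11/20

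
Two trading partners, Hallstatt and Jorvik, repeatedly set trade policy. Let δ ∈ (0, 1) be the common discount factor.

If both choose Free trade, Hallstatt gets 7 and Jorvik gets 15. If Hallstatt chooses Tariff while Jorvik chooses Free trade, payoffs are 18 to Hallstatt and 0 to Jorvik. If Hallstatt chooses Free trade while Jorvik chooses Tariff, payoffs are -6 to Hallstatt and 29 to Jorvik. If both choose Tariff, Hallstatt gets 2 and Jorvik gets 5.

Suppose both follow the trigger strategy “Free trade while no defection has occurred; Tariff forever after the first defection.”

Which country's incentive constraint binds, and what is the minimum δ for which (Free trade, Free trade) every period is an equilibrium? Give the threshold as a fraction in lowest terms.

Hallstatt; δ ≥ 11/16

For Hallstatt: deviation gain 18−7 = 11, per-period punishment loss 7−2 = 5. IC gives δ ≥ 11/16.
For Jorvik: gain 14, loss 10 per period, so δ ≥ 14/24 = 7/12.
The tighter constraint is Hallstatt's, so cooperation needs δ ≥ 11/16.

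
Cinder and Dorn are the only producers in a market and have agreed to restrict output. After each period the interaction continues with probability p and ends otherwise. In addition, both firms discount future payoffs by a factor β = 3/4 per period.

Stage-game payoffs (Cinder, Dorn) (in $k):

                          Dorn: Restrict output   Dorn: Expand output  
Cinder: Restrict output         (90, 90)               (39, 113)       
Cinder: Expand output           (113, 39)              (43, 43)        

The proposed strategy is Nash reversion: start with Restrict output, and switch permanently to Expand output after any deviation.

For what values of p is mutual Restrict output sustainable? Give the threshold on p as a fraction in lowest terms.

Expected continuation weight on next period's payoff is β·p = 3/4·p, which plays the role of the discount factor.
Cooperation requires 3/4·p ≥ (113−90)/(113−43) = 23/70, hence p ≥ 46/105.

46/105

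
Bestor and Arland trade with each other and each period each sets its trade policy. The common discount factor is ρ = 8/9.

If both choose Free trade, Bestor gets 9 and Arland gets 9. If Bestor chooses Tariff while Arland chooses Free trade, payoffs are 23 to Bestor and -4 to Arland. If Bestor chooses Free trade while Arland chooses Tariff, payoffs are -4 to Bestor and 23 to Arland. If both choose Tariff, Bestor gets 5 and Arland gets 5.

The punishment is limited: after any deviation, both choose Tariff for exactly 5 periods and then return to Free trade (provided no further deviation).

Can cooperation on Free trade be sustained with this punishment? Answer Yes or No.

Yes

IC: ρ+…+ρ^5 ≥ (23−9)/(9−5) = 7/2.
At ρ = 8/9: partial sum = 3.5606 ≥ 3.5000. Cooperation sustainable.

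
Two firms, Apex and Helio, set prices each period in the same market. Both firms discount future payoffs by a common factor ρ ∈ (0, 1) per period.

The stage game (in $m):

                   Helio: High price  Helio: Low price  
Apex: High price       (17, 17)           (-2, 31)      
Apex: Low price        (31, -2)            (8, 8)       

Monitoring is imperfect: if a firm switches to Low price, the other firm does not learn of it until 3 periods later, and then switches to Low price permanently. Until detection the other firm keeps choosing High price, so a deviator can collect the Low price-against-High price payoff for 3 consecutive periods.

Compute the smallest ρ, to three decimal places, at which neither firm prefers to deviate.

A deviator earns 31 for 3 periods, then 8 forever; cooperating earns 17 forever. Multiplying the IC by (1−ρ):
17 ≥ 31(1−ρ^3) + 8ρ^3, so 23·ρ^3 ≥ 14 and ρ^3 ≥ 14/23.
ρ ≥ (14/23)^(1/3) ≈ 0.847.

0.847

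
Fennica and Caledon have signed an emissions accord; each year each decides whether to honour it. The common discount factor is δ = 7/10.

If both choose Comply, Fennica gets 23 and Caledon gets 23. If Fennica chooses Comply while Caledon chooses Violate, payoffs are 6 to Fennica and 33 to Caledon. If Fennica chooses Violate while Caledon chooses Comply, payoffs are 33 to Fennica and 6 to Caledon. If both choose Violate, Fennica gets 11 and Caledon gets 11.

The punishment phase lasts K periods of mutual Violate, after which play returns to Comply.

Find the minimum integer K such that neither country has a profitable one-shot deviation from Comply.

2

IC: δ(1−δ^K)/(1−δ) ≥ (33−23)/(23−11) = 5/6.
With δ = 7/10: need 1 − δ^K ≥ 5/6·(1−7/10)/(7/10), i.e. δ^K ≤ 0.6429.
Since (7/10)^1 = 0.7000 and (7/10)^2 = 0.4900, the smallest such K is 2.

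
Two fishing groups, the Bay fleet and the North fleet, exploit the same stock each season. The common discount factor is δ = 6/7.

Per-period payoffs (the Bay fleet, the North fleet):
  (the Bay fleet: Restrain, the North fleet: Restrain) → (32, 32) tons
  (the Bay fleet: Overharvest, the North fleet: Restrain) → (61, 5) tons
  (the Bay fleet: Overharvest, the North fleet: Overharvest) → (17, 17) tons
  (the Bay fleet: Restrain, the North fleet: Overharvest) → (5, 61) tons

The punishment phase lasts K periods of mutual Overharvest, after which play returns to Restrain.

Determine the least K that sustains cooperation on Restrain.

3

No profitable deviation requires (32−17)(δ+…+δ^K) ≥ 61−32, i.e. δ+…+δ^K ≥ 29/15 ≈ 1.9333.
With δ = 6/7, the partial sums are K=1: 0.8571, K=2: 1.5918, K=3: 2.2216.
K = 3 is the first length at which the sum reaches 1.9333.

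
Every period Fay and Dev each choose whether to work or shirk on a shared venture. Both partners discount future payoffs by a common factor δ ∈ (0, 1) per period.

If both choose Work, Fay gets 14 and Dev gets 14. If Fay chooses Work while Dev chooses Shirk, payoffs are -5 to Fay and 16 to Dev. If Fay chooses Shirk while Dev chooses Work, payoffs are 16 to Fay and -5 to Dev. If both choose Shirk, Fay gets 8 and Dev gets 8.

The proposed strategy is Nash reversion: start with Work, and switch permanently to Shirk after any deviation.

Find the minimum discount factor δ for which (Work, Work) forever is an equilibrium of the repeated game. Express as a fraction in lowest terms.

14/(1−δ) ≥ 16 + 8δ/(1−δ)
14 ≥ 16 − 8δ
δ ≥ 2/8 = 1/4.

1/4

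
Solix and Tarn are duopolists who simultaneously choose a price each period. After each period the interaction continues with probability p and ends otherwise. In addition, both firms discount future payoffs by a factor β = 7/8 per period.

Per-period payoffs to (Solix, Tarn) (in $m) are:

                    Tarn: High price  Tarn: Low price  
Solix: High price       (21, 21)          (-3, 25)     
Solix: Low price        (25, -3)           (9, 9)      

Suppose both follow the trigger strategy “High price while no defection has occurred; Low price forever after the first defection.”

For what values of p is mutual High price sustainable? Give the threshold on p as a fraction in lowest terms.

2/7

With continuation probability p and discount β, the effective per-period discount factor is βp.
Grim-trigger IC: βp ≥ (25−21)/(25−9) = 1/4.
So p ≥ (1/4)/(7/8) = 2/7.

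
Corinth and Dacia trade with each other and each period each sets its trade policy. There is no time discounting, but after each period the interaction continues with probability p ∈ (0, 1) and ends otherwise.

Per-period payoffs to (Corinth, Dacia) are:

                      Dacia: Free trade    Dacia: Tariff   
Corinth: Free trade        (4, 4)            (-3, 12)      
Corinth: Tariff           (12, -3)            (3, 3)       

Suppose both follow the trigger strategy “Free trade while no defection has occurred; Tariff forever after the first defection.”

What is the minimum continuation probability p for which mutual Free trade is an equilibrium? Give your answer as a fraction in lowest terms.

8/9

Expected cooperation value is 4 + p·4 + p²·4 + … = 4/(1−p); deviation gives 12 + p·3/(1−p).
4 ≥ 12(1−p) + 3p ⇒ 9p ≥ 8 ⇒ p ≥ 8/9.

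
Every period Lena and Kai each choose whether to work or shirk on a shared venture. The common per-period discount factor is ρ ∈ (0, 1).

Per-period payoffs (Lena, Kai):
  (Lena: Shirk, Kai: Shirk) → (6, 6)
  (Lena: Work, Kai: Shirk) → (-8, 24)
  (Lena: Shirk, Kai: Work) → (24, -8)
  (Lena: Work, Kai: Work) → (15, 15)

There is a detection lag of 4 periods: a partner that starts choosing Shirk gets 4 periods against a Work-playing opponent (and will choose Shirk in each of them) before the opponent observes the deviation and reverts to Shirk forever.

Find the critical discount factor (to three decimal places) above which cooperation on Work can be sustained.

0.841

The best deviation is to choose Shirk for all 4 undetected periods, earning 24 each, then 6 forever once detected.
Deviation value: 24(1−ρ^4)/(1−ρ) + 6ρ^4/(1−ρ); cooperation value: 15/(1−ρ).
IC: 15 ≥ 24(1−ρ^4) + 6ρ^4 = 24 − 18ρ^4.
So ρ^4 ≥ 9/18 = 1/2, giving ρ ≥ (1/2)^(1/4) ≈ 0.841.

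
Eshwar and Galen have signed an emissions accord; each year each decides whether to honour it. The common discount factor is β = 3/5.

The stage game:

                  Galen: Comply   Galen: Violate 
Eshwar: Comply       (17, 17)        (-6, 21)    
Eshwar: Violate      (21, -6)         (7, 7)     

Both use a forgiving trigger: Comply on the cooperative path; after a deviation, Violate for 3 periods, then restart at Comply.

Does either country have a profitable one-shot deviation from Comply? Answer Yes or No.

No

IC: β+…+β^3 ≥ (21−17)/(17−7) = 2/5.
At β = 3/5: partial sum = 1.1760 ≥ 0.4000. Cooperation sustainable.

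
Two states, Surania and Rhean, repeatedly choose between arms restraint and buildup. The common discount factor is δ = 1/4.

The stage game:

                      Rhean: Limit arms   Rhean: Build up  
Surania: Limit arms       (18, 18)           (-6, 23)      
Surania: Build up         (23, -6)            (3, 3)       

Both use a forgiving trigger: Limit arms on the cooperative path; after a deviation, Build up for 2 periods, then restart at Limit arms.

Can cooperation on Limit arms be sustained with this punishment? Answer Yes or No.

No

IC: δ+…+δ^2 ≥ (23−18)/(18−3) = 1/3.
At δ = 1/4: partial sum = 0.3125 < 0.3333. Cooperation not sustainable.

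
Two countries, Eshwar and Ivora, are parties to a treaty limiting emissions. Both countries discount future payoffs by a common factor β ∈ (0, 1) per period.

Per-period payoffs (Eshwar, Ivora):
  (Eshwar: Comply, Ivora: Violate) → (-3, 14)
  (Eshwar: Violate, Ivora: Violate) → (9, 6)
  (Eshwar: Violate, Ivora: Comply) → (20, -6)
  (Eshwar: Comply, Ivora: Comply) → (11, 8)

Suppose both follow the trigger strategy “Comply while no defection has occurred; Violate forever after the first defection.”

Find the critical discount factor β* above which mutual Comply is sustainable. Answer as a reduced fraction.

Eshwar's threshold: (20−11)/(20−9) = 9/11.
Ivora's threshold: (14−8)/(14−6) = 3/4.
9/11 > 3/4, so Eshwar binds and β* = 9/11.

9/11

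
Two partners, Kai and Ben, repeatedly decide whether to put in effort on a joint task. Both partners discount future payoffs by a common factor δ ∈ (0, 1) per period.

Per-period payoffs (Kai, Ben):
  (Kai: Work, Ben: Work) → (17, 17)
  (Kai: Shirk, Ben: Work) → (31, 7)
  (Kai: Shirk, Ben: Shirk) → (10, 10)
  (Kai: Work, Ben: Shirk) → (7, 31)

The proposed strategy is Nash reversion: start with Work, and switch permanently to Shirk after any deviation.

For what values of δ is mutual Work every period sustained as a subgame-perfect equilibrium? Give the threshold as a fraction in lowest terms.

2/3

One-period gain from deviating is 31 − 17 = 14. The loss is 17 − 10 = 7 in every subsequent period, with present value 7·δ/(1−δ).
Deviation is unprofitable when 7·δ/(1−δ) ≥ 14, i.e. δ/(1−δ) ≥ 2.
Equivalently δ ≥ 14/(14+7) = 2/3.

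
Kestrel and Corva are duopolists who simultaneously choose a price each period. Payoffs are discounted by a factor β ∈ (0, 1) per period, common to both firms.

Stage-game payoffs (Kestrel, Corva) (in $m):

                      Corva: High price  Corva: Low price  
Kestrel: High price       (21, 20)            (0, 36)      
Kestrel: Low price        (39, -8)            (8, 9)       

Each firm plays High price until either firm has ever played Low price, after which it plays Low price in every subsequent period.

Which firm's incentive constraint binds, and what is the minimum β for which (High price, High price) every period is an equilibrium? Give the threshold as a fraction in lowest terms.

Kestrel's threshold: (39−21)/(39−8) = 18/31.
Corva's threshold: (36−20)/(36−9) = 16/27.
18/31 < 16/27, so Corva binds and β* = 16/27.

Corva; β ≥ 16/27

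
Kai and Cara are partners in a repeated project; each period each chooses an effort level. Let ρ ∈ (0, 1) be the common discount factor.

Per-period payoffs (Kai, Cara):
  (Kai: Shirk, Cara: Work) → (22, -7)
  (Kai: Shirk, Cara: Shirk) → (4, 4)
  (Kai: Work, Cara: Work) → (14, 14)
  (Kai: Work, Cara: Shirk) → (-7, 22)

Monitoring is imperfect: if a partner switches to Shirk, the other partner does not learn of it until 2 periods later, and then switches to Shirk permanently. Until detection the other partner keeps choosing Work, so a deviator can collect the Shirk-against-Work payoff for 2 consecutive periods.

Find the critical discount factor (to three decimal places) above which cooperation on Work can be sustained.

0.667

A deviator earns 22 for 2 periods, then 4 forever; cooperating earns 14 forever. Multiplying the IC by (1−ρ):
14 ≥ 22(1−ρ^2) + 4ρ^2, so 18·ρ^2 ≥ 8 and ρ^2 ≥ 4/9.
ρ ≥ (4/9)^(1/2) ≈ 0.667.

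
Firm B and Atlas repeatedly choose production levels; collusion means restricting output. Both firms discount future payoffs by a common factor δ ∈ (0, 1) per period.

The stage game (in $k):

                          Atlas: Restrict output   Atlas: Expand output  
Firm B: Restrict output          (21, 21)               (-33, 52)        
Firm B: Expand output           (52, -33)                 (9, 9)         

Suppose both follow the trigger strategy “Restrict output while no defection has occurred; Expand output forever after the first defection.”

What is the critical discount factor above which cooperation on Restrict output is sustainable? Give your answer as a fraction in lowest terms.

31/43

Under grim trigger the critical discount factor is (T−C)/(T−P) with T = 52, C = 21, P = 9.
δ* = (52−21)/(52−9) = 31/43.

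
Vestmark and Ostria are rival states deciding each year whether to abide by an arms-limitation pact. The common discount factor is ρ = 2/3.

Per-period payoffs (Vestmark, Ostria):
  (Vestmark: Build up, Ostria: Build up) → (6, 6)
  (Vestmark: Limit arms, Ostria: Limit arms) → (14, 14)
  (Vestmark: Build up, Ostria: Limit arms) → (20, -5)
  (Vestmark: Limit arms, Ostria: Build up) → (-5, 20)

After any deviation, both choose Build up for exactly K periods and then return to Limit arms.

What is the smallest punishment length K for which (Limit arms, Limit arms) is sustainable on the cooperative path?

2

No profitable deviation requires (14−6)(ρ+…+ρ^K) ≥ 20−14, i.e. ρ+…+ρ^K ≥ 3/4 ≈ 0.7500.
With ρ = 2/3, the partial sums are K=1: 0.6667, K=2: 1.1111.
K = 2 is the first length at which the sum reaches 0.7500.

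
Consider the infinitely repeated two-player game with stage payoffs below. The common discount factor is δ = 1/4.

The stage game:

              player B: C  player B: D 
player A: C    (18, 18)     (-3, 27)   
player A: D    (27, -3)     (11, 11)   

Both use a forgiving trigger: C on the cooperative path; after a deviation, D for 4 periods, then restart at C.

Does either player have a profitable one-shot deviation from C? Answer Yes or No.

Comparing payoff streams over the 5 periods until play realigns: cooperate → 18(1+δ+…+δ^4); deviate → 27 + 11(δ+…+δ^4).
Cooperation is sustained iff (18−11)(δ+…+δ^4) ≥ 27−18.
δ+…+δ^4 = 1/4·(1−(1/4)^4)/(1−1/4) = 0.3320, and (27−18)/(18−11) = 1.2857.
0.3320 < 1.2857, so cooperation is not sustainable.

Yes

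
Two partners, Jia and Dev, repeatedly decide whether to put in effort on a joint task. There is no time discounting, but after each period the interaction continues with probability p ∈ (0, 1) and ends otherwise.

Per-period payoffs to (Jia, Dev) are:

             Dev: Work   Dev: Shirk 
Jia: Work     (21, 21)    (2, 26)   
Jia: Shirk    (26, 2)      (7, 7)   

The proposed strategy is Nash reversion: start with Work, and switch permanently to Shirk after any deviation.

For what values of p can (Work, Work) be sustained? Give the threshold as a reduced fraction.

5/19

Expected cooperation value is 21 + p·21 + p²·21 + … = 21/(1−p); deviation gives 26 + p·7/(1−p).
21 ≥ 26(1−p) + 7p ⇒ 19p ≥ 5 ⇒ p ≥ 5/19.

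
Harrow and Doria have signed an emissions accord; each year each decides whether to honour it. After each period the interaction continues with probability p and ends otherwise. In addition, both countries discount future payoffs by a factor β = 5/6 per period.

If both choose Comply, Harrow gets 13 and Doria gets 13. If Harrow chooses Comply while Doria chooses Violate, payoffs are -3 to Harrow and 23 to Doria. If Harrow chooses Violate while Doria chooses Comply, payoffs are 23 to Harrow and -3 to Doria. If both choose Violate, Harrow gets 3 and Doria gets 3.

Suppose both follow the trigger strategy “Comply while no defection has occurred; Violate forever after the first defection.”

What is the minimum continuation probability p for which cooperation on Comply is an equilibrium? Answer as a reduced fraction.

With continuation probability p and discount β, the effective per-period discount factor is βp.
Grim-trigger IC: βp ≥ (23−13)/(23−3) = 1/2.
So p ≥ (1/2)/(5/6) = 3/5.

3/5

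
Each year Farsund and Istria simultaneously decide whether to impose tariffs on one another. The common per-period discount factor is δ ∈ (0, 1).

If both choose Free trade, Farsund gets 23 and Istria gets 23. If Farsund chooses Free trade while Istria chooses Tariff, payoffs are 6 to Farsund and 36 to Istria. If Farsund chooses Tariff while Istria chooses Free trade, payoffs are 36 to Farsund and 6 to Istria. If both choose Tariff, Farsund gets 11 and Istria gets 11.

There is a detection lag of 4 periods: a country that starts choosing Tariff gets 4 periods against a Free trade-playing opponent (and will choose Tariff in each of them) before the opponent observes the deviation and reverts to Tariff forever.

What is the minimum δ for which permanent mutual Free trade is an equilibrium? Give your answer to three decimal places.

0.849

The best deviation is to choose Tariff for all 4 undetected periods, earning 36 each, then 11 forever once detected.
Deviation value: 36(1−δ^4)/(1−δ) + 11δ^4/(1−δ); cooperation value: 23/(1−δ).
IC: 23 ≥ 36(1−δ^4) + 11δ^4 = 36 − 25δ^4.
So δ^4 ≥ 13/25, giving δ ≥ (13/25)^(1/4) ≈ 0.849.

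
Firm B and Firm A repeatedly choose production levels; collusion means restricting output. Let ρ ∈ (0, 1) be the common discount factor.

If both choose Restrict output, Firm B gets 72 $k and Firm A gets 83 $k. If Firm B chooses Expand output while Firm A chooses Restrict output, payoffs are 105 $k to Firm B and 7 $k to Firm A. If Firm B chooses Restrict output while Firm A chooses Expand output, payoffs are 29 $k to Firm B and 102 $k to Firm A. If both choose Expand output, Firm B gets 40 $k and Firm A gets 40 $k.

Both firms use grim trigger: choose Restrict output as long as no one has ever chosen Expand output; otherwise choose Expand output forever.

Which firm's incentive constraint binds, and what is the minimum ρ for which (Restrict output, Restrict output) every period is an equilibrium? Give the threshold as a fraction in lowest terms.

Firm B's threshold: (105−72)/(105−40) = 33/65.
Firm A's threshold: (102−83)/(102−40) = 19/62.
33/65 > 19/62, so Firm B binds and ρ* = 33/65.

Firm B; ρ ≥ 33/65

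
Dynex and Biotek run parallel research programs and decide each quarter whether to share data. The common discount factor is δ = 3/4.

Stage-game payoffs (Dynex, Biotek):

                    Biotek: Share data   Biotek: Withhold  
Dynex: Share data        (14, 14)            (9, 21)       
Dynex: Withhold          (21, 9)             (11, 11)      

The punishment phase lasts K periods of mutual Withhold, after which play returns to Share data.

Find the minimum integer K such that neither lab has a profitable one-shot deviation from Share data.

6

No profitable deviation requires (14−11)(δ+…+δ^K) ≥ 21−14, i.e. δ+…+δ^K ≥ 7/3 ≈ 2.3333.
With δ = 3/4, the partial sums are K=1: 0.7500, K=2: 1.3125, K=3: 1.7344, K=4: 2.0508, K=5: 2.2881, K=6: 2.4661.
K = 6 is the first length at which the sum reaches 2.3333.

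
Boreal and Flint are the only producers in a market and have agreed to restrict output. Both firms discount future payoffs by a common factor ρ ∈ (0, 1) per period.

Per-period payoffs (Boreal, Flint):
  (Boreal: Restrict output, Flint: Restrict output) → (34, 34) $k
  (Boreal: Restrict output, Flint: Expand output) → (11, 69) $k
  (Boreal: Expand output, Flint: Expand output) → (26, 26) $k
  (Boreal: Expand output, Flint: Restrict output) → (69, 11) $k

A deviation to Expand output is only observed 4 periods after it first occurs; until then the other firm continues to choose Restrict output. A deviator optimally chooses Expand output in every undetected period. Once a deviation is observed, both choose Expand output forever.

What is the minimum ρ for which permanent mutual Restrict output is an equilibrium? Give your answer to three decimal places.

The best deviation is to choose Expand output for all 4 undetected periods, earning 69 each, then 26 forever once detected.
Deviation value: 69(1−ρ^4)/(1−ρ) + 26ρ^4/(1−ρ); cooperation value: 34/(1−ρ).
IC: 34 ≥ 69(1−ρ^4) + 26ρ^4 = 69 − 43ρ^4.
So ρ^4 ≥ 35/43, giving ρ ≥ (35/43)^(1/4) ≈ 0.950.

0.950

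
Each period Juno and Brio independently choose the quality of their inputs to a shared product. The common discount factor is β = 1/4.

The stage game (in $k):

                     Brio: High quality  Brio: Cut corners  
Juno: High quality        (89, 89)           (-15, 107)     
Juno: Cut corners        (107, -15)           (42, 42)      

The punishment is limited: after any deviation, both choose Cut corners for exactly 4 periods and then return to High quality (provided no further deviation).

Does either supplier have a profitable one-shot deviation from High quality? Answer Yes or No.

Yes

IC: β+…+β^4 ≥ (107−89)/(89−42) = 18/47.
At β = 1/4: partial sum = 0.3320 < 0.3830. Cooperation not sustainable.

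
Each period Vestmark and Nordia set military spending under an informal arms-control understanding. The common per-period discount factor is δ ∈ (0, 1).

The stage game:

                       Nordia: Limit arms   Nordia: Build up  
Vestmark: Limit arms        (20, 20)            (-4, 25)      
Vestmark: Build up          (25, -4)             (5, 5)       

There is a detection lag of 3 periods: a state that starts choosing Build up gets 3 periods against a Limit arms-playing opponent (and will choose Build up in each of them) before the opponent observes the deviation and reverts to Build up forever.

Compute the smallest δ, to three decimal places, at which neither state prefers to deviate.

0.630

A deviator earns 25 for 3 periods, then 5 forever; cooperating earns 20 forever. Multiplying the IC by (1−δ):
20 ≥ 25(1−δ^3) + 5δ^3, so 20·δ^3 ≥ 5 and δ^3 ≥ 1/4.
δ ≥ (1/4)^(1/3) ≈ 0.630.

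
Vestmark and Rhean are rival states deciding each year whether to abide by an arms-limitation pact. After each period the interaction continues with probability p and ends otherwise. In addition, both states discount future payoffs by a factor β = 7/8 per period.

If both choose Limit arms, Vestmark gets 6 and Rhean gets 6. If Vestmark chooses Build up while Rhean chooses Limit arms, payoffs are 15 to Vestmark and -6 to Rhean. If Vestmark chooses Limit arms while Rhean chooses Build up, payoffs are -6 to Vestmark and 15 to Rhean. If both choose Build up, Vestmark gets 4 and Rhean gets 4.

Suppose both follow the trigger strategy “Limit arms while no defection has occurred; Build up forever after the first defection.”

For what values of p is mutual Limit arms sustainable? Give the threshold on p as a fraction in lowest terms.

With continuation probability p and discount β, the effective per-period discount factor is βp.
Grim-trigger IC: βp ≥ (15−6)/(15−4) = 9/11.
So p ≥ (9/11)/(7/8) = 72/77.

72/77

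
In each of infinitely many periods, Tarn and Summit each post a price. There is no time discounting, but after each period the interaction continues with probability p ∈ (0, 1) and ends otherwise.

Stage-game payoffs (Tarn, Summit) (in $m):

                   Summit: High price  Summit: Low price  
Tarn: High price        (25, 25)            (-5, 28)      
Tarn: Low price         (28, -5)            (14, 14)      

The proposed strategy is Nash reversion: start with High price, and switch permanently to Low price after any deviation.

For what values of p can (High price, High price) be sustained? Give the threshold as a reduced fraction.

3/14

Expected cooperation value is 25 + p·25 + p²·25 + … = 25/(1−p); deviation gives 28 + p·14/(1−p).
25 ≥ 28(1−p) + 14p ⇒ 14p ≥ 3 ⇒ p ≥ 3/14.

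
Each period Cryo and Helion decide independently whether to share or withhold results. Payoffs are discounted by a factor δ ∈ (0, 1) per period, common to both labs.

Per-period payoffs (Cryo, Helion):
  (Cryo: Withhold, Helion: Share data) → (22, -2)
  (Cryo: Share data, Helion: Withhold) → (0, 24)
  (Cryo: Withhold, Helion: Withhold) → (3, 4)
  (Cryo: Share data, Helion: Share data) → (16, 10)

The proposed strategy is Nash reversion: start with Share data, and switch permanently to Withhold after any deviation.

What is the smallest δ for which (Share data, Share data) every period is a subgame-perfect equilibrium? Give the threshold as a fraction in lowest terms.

For Cryo: deviation gain 22−16 = 6, per-period punishment loss 16−3 = 13. IC gives δ ≥ 6/19.
For Helion: gain 14, loss 6 per period, so δ ≥ 14/20 = 7/10.
The tighter constraint is Helion's, so cooperation needs δ ≥ 7/10.

7/10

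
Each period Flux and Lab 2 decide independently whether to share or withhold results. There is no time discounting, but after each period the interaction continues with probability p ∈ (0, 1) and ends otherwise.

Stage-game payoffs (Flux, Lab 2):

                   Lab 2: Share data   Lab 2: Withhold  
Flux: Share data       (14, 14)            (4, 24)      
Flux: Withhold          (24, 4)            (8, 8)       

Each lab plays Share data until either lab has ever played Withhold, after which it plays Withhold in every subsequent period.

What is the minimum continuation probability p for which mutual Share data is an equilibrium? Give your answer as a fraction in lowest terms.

With no time discounting, the continuation probability p plays the role of the discount factor.
Grim-trigger IC: 14/(1−p) ≥ 24 + 8p/(1−p) ⇒ p ≥ (24−14)/(24−8) = 5/8.

5/8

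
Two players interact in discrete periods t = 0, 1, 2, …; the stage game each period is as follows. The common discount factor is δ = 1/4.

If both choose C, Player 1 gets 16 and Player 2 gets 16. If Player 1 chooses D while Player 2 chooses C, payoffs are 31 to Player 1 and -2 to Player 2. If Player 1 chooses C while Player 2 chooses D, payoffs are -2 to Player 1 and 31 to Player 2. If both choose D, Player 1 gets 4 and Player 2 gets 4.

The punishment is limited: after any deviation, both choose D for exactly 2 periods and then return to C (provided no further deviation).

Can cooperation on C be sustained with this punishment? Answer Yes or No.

Comparing payoff streams over the 3 periods until play realigns: cooperate → 16(1+δ+…+δ^2); deviate → 31 + 4(δ+…+δ^2).
Cooperation is sustained iff (16−4)(δ+…+δ^2) ≥ 31−16.
δ+…+δ^2 = 1/4·(1−(1/4)^2)/(1−1/4) = 0.3125, and (31−16)/(16−4) = 1.2500.
0.3125 < 1.2500, so cooperation is not sustainable.

No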